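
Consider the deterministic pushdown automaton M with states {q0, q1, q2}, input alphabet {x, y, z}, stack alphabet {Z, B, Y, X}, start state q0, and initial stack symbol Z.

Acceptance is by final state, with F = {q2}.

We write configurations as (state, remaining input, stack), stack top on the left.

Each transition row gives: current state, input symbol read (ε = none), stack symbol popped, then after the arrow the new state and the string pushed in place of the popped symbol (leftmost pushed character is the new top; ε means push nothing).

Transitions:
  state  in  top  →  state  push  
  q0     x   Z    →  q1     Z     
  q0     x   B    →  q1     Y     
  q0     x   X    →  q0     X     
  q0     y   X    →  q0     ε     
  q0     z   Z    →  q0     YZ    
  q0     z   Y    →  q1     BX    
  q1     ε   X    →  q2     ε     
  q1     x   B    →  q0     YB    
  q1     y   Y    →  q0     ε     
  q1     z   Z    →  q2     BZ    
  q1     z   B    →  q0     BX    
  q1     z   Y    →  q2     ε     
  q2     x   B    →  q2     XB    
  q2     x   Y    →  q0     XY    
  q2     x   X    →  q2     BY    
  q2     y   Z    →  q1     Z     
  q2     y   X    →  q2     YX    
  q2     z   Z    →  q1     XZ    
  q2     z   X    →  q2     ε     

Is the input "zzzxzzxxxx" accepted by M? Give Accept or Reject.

(q0, zzzxzzxxxx, Z)
  read z, top Z: go to q0, push YZ → (q0, zzxzzxxxx, YZ)
  read z, top Y: go to q1, push BX → (q1, zxzzxxxx, BXZ)
  read z, top B: go to q0, push BX → (q0, xzzxxxx, BXXZ)
  read x, top B: go to q1, push Y → (q1, zzxxxx, YXXZ)
  read z, top Y: go to q2, push ε → (q2, zxxxx, XXZ)
  read z, top X: go to q2, push ε → (q2, xxxx, XZ)
  read x, top X: go to q2, push BY → (q2, xxx, BYZ)
  read x, top B: go to q2, push XB → (q2, xx, XBYZ)
  read x, top X: go to q2, push BY → (q2, x, BYBYZ)
  read x, top B: go to q2, push XB → (q2, ε, XBYBYZ)
All input consumed; state q2 ∈ F.

Accept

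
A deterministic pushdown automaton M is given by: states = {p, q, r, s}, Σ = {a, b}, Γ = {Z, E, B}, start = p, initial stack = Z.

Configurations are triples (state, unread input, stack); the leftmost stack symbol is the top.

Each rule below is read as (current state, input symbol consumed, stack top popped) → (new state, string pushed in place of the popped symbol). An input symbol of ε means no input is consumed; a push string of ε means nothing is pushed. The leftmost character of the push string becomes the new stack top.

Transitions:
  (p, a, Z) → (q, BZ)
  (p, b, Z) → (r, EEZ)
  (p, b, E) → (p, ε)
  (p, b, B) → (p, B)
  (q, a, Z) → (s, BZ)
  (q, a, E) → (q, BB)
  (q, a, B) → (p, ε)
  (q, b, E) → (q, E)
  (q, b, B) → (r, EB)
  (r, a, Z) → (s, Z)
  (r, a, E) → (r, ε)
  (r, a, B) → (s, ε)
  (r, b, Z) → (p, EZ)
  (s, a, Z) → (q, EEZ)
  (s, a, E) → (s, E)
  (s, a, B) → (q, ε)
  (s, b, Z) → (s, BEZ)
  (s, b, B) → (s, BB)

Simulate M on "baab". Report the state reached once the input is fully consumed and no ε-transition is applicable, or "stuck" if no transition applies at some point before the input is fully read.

(p, baab, Z)
  read b, top Z: go to r, push EEZ → (r, aab, EEZ)
  read a, top E: go to r, push ε → (r, ab, EZ)
  read a, top E: go to r, push ε → (r, b, Z)
  read b, top Z: go to p, push EZ → (p, ε, EZ)
All input consumed; M is in state p.

p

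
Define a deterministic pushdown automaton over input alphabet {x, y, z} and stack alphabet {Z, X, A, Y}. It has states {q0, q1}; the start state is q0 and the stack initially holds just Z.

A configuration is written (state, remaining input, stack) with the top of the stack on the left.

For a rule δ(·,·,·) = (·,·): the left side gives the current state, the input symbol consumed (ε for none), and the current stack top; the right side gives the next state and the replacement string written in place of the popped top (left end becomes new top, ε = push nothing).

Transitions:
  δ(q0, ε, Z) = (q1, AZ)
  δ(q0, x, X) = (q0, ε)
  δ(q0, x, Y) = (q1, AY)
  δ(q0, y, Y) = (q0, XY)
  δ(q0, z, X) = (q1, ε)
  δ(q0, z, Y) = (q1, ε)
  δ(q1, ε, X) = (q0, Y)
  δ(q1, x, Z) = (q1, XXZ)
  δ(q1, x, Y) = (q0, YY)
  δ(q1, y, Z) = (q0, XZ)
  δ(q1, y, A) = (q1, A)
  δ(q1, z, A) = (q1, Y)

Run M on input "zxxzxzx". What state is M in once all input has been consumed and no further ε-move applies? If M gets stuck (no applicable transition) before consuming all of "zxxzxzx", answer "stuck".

q0

(q0, zxxzxzx, Z)
  ε-move, top Z: go to q1, push AZ → (q1, zxxzxzx, AZ)
  read z, top A: go to q1, push Y → (q1, xxzxzx, YZ)
  read x, top Y: go to q0, push YY → (q0, xzxzx, YYZ)
  read x, top Y: go to q1, push AY → (q1, zxzx, AYYZ)
  read z, top A: go to q1, push Y → (q1, xzx, YYYZ)
  read x, top Y: go to q0, push YY → (q0, zx, YYYYZ)
  read z, top Y: go to q1, push ε → (q1, x, YYYZ)
  read x, top Y: go to q0, push YY → (q0, ε, YYYYZ)
All input consumed; M is in state q0.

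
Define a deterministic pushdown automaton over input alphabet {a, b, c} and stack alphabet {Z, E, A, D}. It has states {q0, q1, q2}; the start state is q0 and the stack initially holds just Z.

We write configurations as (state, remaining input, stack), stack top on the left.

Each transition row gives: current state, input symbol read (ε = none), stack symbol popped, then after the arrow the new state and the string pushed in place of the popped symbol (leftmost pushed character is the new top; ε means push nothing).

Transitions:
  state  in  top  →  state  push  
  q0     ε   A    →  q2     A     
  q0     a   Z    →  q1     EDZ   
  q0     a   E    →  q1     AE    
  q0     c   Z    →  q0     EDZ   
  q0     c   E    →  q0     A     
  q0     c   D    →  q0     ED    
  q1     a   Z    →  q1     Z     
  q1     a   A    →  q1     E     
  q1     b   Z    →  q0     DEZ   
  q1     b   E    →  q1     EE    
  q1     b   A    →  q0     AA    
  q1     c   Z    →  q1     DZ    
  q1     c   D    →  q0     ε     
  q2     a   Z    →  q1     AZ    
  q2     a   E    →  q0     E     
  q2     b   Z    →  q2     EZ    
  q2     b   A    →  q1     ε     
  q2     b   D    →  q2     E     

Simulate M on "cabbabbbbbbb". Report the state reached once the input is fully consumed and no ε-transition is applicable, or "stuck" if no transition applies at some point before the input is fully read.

q1

(q0, cabbabbbbbbb, Z) ⊢ (q0, abbabbbbbbb, EDZ) ⊢ (q1, bbabbbbbbb, AEDZ) ⊢ (q0, babbbbbbb, AAEDZ) ⊢ (q2, babbbbbbb, AAEDZ) ⊢ (q1, abbbbbbb, AEDZ) ⊢ (q1, bbbbbbb, EEDZ) ⊢ (q1, bbbbbb, EEEDZ) ⊢ (q1, bbbbb, EEEEDZ) ⊢ (q1, bbbb, EEEEEDZ) ⊢ (q1, bbb, EEEEEEDZ) ⊢ (q1, bb, EEEEEEEDZ) ⊢ (q1, b, EEEEEEEEDZ) ⊢ (q1, ε, EEEEEEEEEDZ)
All input consumed; M is in state q1.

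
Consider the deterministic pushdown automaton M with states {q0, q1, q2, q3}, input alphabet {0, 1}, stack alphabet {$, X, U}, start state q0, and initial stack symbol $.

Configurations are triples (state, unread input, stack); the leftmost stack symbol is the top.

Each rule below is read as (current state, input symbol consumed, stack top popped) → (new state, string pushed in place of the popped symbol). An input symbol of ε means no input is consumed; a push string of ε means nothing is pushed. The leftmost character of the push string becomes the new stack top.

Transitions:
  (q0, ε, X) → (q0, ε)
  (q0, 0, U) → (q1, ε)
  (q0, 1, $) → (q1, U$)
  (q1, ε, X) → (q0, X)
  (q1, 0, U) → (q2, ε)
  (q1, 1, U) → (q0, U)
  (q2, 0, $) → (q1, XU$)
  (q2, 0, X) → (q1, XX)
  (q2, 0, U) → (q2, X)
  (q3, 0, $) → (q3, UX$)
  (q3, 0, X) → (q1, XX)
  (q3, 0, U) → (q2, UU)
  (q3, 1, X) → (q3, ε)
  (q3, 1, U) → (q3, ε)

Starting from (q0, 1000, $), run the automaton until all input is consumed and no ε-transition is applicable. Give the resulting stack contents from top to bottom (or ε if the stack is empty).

$

(q0, 1000, $) ⊢ (q1, 000, U$) ⊢ (q2, 00, $) ⊢ (q1, 0, XU$) ⊢ (q0, 0, XU$) ⊢ (q0, 0, U$) ⊢ (q1, ε, $)
All input consumed in state q1 with stack $.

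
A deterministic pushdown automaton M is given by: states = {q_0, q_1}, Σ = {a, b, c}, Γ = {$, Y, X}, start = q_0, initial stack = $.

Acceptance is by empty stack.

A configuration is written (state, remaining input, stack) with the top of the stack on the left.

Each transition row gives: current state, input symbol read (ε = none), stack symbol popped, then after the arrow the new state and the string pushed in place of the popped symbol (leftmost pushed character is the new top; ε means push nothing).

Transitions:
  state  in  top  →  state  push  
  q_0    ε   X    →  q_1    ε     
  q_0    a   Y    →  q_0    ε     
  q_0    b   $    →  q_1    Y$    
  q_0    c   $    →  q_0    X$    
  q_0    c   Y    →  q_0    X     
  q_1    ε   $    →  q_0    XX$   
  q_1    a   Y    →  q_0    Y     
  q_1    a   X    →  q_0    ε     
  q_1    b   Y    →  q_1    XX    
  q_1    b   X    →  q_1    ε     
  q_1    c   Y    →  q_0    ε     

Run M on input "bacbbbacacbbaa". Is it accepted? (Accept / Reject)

(q_0, bacbbbacacbbaa, $)
  read b, top $: go to q_1, push Y$ → (q_1, acbbbacacbbaa, Y$)
  read a, top Y: go to q_0, push Y → (q_0, cbbbacacbbaa, Y$)
  read c, top Y: go to q_0, push X → (q_0, bbbacacbbaa, X$)
  ε-move, top X: go to q_1, push ε → (q_1, bbbacacbbaa, $)
  ε-move, top $: go to q_0, push XX$ → (q_0, bbbacacbbaa, XX$)
  ε-move, top X: go to q_1, push ε → (q_1, bbbacacbbaa, X$)
  read b, top X: go to q_1, push ε → (q_1, bbacacbbaa, $)
  ε-move, top $: go to q_0, push XX$ → (q_0, bbacacbbaa, XX$)
  ε-move, top X: go to q_1, push ε → (q_1, bbacacbbaa, X$)
  read b, top X: go to q_1, push ε → (q_1, bacacbbaa, $)
  ε-move, top $: go to q_0, push XX$ → (q_0, bacacbbaa, XX$)
  ε-move, top X: go to q_1, push ε → (q_1, bacacbbaa, X$)
  read b, top X: go to q_1, push ε → (q_1, acacbbaa, $)
  ε-move, top $: go to q_0, push XX$ → (q_0, acacbbaa, XX$)
  ε-move, top X: go to q_1, push ε → (q_1, acacbbaa, X$)
  read a, top X: go to q_0, push ε → (q_0, cacbbaa, $)
  read c, top $: go to q_0, push X$ → (q_0, acbbaa, X$)
  ε-move, top X: go to q_1, push ε → (q_1, acbbaa, $)
  ε-move, top $: go to q_0, push XX$ → (q_0, acbbaa, XX$)
  ε-move, top X: go to q_1, push ε → (q_1, acbbaa, X$)
  read a, top X: go to q_0, push ε → (q_0, cbbaa, $)
  read c, top $: go to q_0, push X$ → (q_0, bbaa, X$)
  ε-move, top X: go to q_1, push ε → (q_1, bbaa, $)
  ε-move, top $: go to q_0, push XX$ → (q_0, bbaa, XX$)
  ε-move, top X: go to q_1, push ε → (q_1, bbaa, X$)
  read b, top X: go to q_1, push ε → (q_1, baa, $)
  ε-move, top $: go to q_0, push XX$ → (q_0, baa, XX$)
  ε-move, top X: go to q_1, push ε → (q_1, baa, X$)
  read b, top X: go to q_1, push ε → (q_1, aa, $)
  ε-move, top $: go to q_0, push XX$ → (q_0, aa, XX$)
  ε-move, top X: go to q_1, push ε → (q_1, aa, X$)
  read a, top X: go to q_0, push ε → (q_0, a, $)
No transition applies at (q_0, a, $); input not fully consumed.

Reject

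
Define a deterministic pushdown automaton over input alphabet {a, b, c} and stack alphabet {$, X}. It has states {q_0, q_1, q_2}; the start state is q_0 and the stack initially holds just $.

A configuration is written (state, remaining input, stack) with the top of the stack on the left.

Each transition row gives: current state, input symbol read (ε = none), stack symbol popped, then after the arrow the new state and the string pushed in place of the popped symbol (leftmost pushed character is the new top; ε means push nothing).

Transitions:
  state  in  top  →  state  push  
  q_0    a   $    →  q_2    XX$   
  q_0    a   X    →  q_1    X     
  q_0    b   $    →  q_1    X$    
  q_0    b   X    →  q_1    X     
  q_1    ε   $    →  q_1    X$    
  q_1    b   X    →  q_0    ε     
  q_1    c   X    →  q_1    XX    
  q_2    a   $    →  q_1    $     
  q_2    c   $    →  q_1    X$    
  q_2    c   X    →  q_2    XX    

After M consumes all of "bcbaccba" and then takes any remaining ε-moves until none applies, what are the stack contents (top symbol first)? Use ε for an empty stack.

(q_0, bcbaccba, $) ⊢ (q_1, cbaccba, X$) ⊢ (q_1, baccba, XX$) ⊢ (q_0, accba, X$) ⊢ (q_1, ccba, X$) ⊢ (q_1, cba, XX$) ⊢ (q_1, ba, XXX$) ⊢ (q_0, a, XX$) ⊢ (q_1, ε, XX$)
All input consumed in state q_1 with stack XX$.

XX$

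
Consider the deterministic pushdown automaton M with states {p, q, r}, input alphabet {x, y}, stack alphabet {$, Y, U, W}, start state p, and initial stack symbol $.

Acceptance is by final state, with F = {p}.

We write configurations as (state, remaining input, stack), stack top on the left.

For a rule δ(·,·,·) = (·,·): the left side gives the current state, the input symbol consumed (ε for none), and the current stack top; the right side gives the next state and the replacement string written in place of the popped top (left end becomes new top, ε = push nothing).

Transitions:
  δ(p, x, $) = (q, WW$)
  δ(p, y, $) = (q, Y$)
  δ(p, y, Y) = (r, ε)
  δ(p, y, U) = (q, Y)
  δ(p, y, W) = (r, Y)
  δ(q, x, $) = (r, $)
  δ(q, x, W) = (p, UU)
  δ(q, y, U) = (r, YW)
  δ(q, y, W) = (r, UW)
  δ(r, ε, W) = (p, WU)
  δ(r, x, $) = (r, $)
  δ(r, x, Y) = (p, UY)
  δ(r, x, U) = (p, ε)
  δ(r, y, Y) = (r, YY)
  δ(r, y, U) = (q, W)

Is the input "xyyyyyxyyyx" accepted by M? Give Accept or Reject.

Accept

(p, xyyyyyxyyyx, $)
  read x, top $: go to q, push WW$ → (q, yyyyyxyyyx, WW$)
  read y, top W: go to r, push UW → (r, yyyyxyyyx, UWW$)
  read y, top U: go to q, push W → (q, yyyxyyyx, WWW$)
  read y, top W: go to r, push UW → (r, yyxyyyx, UWWW$)
  read y, top U: go to q, push W → (q, yxyyyx, WWWW$)
  read y, top W: go to r, push UW → (r, xyyyx, UWWWW$)
  read x, top U: go to p, push ε → (p, yyyx, WWWW$)
  read y, top W: go to r, push Y → (r, yyx, YWWW$)
  read y, top Y: go to r, push YY → (r, yx, YYWWW$)
  read y, top Y: go to r, push YY → (r, x, YYYWWW$)
  read x, top Y: go to p, push UY → (p, ε, UYYYWWW$)
All input consumed; state p ∈ F.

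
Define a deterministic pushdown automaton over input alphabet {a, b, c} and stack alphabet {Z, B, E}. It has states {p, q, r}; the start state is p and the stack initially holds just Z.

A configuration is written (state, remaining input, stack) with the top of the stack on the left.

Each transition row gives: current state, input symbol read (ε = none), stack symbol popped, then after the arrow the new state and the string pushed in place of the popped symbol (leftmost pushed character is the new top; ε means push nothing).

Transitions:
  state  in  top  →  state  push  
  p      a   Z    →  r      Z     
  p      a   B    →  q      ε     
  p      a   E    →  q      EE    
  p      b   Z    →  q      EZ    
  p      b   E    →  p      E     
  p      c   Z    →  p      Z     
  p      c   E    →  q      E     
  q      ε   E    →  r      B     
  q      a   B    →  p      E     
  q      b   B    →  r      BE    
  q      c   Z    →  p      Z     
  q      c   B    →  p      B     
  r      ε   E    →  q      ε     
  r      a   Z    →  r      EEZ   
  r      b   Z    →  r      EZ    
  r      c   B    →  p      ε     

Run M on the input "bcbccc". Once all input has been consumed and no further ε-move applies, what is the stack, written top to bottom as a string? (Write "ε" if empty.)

(p, bcbccc, Z)
  read b, top Z: go to q, push EZ → (q, cbccc, EZ)
  ε-move, top E: go to r, push B → (r, cbccc, BZ)
  read c, top B: go to p, push ε → (p, bccc, Z)
  read b, top Z: go to q, push EZ → (q, ccc, EZ)
  ε-move, top E: go to r, push B → (r, ccc, BZ)
  read c, top B: go to p, push ε → (p, cc, Z)
  read c, top Z: go to p, push Z → (p, c, Z)
  read c, top Z: go to p, push Z → (p, ε, Z)
All input consumed in state p with stack Z.

Z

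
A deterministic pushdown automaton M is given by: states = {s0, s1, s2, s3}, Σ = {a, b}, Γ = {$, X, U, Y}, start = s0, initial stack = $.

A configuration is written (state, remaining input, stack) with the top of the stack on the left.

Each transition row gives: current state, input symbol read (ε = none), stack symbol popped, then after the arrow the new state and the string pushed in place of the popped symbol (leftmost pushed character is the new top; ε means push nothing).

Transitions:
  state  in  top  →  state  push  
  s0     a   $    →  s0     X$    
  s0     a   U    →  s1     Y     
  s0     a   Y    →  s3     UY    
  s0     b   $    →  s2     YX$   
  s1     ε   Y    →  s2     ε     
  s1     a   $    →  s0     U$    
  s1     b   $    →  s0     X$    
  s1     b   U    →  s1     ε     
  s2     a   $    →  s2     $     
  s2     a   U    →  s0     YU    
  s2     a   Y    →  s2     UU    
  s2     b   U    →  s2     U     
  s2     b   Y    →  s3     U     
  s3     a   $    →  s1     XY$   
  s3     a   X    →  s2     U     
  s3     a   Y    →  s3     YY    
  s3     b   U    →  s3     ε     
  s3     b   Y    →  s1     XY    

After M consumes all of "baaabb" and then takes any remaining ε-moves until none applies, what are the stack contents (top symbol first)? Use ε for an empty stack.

(s0, baaabb, $)
  read b, top $: go to s2, push YX$ → (s2, aaabb, YX$)
  read a, top Y: go to s2, push UU → (s2, aabb, UUX$)
  read a, top U: go to s0, push YU → (s0, abb, YUUX$)
  read a, top Y: go to s3, push UY → (s3, bb, UYUUX$)
  read b, top U: go to s3, push ε → (s3, b, YUUX$)
  read b, top Y: go to s1, push XY → (s1, ε, XYUUX$)
All input consumed in state s1 with stack XYUUX$.

XYUUX$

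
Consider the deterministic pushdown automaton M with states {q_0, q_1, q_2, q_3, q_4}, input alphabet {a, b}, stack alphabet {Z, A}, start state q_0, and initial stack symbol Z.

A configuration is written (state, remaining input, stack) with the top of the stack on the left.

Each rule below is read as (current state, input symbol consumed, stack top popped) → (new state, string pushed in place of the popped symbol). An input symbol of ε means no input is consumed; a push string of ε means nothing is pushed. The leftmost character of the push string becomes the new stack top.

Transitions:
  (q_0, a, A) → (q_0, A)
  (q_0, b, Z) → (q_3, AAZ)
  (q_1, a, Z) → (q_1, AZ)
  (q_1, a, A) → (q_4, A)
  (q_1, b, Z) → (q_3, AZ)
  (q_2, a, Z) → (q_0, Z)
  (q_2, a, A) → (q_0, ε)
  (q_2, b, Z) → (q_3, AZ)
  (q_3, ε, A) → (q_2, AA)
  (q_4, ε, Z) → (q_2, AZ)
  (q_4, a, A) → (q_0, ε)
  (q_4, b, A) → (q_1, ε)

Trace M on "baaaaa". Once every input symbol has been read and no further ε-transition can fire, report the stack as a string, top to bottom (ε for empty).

(q_0, baaaaa, Z) ⊢ (q_3, aaaaa, AAZ) ⊢ (q_2, aaaaa, AAAZ) ⊢ (q_0, aaaa, AAZ) ⊢ (q_0, aaa, AAZ) ⊢ (q_0, aa, AAZ) ⊢ (q_0, a, AAZ) ⊢ (q_0, ε, AAZ)
All input consumed in state q_0 with stack AAZ.

AAZ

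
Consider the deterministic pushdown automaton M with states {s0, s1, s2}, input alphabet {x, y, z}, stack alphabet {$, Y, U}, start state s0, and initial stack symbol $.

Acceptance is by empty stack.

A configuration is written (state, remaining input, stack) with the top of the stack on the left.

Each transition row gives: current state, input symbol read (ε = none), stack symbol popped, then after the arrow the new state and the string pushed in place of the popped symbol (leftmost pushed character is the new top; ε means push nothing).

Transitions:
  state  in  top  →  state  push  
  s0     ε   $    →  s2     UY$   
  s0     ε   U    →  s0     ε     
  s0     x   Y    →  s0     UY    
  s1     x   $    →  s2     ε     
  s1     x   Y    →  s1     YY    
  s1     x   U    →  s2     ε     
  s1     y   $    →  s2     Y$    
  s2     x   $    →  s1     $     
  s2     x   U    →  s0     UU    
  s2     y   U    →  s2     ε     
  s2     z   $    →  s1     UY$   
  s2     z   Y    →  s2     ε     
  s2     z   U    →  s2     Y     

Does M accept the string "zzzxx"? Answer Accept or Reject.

Accept

(s0, zzzxx, $)
  ε-move, top $: go to s2, push UY$ → (s2, zzzxx, UY$)
  read z, top U: go to s2, push Y → (s2, zzxx, YY$)
  read z, top Y: go to s2, push ε → (s2, zxx, Y$)
  read z, top Y: go to s2, push ε → (s2, xx, $)
  read x, top $: go to s1, push $ → (s1, x, $)
  read x, top $: go to s2, push ε → (s2, ε, ε)
All input consumed and the stack is empty.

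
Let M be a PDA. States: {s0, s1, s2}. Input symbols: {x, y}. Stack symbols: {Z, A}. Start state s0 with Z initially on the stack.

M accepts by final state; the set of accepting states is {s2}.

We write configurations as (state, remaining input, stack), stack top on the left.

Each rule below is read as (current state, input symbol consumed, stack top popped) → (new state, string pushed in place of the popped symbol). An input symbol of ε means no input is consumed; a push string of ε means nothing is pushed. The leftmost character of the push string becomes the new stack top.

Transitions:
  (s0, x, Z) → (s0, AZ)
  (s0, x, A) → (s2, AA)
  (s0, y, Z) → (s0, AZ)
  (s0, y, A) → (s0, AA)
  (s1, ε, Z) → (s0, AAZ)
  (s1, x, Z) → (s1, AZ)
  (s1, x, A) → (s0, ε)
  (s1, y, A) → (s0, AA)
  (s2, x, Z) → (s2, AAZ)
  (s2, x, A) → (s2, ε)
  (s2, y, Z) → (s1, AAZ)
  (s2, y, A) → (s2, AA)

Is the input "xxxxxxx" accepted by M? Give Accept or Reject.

Accept

One accepting computation: (s0, xxxxxxx, Z) ⊢ (s0, xxxxxx, AZ) ⊢ (s2, xxxxx, AAZ) ⊢ (s2, xxxx, AZ) ⊢ (s2, xxx, Z) ⊢ (s2, xx, AAZ) ⊢ (s2, x, AZ) ⊢ (s2, ε, Z)
All input consumed and state s2 ∈ F.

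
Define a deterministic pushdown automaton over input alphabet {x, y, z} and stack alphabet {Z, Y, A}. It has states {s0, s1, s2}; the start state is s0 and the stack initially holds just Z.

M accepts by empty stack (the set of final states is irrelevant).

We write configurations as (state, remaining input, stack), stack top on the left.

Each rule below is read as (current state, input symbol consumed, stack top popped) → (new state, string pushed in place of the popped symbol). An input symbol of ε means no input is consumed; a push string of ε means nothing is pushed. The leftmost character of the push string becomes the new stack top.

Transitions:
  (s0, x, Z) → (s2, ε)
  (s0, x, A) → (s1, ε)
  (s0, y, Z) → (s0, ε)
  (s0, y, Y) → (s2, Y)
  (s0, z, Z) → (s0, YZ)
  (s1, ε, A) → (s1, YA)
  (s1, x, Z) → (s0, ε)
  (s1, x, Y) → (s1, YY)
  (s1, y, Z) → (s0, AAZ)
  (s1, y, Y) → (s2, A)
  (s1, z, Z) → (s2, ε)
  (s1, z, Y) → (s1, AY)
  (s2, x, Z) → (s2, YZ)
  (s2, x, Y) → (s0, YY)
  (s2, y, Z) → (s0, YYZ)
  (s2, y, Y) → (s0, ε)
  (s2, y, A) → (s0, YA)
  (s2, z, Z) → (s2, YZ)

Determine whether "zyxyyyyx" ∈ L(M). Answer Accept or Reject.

(s0, zyxyyyyx, Z) ⊢ (s0, yxyyyyx, YZ) ⊢ (s2, xyyyyx, YZ) ⊢ (s0, yyyyx, YYZ) ⊢ (s2, yyyx, YYZ) ⊢ (s0, yyx, YZ) ⊢ (s2, yx, YZ) ⊢ (s0, x, Z) ⊢ (s2, ε, ε)
All input consumed and the stack is empty.

Accept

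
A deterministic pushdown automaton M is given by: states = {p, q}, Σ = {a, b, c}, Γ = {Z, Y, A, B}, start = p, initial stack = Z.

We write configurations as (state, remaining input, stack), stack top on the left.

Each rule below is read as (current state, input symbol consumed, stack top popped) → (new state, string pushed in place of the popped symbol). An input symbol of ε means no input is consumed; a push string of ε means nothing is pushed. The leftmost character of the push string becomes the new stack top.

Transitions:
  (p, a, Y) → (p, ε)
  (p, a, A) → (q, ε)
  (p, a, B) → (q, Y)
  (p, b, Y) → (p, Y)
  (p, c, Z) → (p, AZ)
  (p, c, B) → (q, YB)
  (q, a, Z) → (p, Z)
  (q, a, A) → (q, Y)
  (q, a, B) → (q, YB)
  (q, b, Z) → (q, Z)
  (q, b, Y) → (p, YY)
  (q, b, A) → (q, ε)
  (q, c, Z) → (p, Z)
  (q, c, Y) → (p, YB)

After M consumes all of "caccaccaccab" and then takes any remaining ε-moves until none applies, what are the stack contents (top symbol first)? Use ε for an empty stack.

(p, caccaccaccab, Z) ⊢ (p, accaccaccab, AZ) ⊢ (q, ccaccaccab, Z) ⊢ (p, caccaccab, Z) ⊢ (p, accaccab, AZ) ⊢ (q, ccaccab, Z) ⊢ (p, caccab, Z) ⊢ (p, accab, AZ) ⊢ (q, ccab, Z) ⊢ (p, cab, Z) ⊢ (p, ab, AZ) ⊢ (q, b, Z) ⊢ (q, ε, Z)
All input consumed in state q with stack Z.

Z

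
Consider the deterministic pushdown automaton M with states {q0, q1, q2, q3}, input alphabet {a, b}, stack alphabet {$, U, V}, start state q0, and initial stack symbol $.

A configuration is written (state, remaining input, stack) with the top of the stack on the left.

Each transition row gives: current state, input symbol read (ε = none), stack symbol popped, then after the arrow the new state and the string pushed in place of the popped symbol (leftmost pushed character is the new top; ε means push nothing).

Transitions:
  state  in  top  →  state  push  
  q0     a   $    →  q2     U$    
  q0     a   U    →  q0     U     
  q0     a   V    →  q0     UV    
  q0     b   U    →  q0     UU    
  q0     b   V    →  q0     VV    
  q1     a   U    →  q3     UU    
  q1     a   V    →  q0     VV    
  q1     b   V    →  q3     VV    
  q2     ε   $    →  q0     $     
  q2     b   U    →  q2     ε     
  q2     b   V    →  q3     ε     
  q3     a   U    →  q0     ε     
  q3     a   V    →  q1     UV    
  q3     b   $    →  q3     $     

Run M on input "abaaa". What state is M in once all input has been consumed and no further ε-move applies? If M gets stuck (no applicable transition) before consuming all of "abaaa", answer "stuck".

(q0, abaaa, $)
  read a, top $: go to q2, push U$ → (q2, baaa, U$)
  read b, top U: go to q2, push ε → (q2, aaa, $)
  ε-move, top $: go to q0, push $ → (q0, aaa, $)
  read a, top $: go to q2, push U$ → (q2, aa, U$)
No transition for (q2, a, top U); M blocks with input aa remaining.

stuck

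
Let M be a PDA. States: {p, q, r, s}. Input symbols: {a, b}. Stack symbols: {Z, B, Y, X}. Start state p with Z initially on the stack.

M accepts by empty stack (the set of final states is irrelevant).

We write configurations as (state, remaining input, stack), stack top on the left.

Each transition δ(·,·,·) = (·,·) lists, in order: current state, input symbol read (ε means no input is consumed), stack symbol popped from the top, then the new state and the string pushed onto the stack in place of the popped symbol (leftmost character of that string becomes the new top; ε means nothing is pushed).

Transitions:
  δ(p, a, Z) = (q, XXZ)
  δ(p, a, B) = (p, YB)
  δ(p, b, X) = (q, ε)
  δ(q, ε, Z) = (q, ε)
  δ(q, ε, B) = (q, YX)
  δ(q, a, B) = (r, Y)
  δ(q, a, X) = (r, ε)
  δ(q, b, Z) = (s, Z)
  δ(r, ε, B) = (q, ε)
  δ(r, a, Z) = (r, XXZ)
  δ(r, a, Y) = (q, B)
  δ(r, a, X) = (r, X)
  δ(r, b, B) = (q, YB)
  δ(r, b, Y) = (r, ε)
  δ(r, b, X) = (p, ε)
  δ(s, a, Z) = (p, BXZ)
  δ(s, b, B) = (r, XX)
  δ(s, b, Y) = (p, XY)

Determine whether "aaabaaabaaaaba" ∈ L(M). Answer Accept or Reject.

Reject

No computation consumes all input and empties the stack.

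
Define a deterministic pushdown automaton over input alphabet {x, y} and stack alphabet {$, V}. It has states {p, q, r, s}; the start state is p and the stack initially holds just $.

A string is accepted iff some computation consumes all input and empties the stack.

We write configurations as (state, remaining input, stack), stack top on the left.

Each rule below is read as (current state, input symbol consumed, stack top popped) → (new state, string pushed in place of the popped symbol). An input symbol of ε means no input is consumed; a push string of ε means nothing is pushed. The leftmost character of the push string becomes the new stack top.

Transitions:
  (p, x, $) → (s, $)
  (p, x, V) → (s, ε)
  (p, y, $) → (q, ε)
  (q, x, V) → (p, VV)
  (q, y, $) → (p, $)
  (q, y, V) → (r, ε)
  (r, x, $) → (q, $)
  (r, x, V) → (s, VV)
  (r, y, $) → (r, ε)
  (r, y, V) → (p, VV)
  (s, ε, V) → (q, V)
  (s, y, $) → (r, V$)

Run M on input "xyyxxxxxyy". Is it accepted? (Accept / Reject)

(p, xyyxxxxxyy, $)
  read x, top $: go to s, push $ → (s, yyxxxxxyy, $)
  read y, top $: go to r, push V$ → (r, yxxxxxyy, V$)
  read y, top V: go to p, push VV → (p, xxxxxyy, VV$)
  read x, top V: go to s, push ε → (s, xxxxyy, V$)
  ε-move, top V: go to q, push V → (q, xxxxyy, V$)
  read x, top V: go to p, push VV → (p, xxxyy, VV$)
  read x, top V: go to s, push ε → (s, xxyy, V$)
  ε-move, top V: go to q, push V → (q, xxyy, V$)
  read x, top V: go to p, push VV → (p, xyy, VV$)
  read x, top V: go to s, push ε → (s, yy, V$)
  ε-move, top V: go to q, push V → (q, yy, V$)
  read y, top V: go to r, push ε → (r, y, $)
  read y, top $: go to r, push ε → (r, ε, ε)
All input consumed and the stack is empty.

Accept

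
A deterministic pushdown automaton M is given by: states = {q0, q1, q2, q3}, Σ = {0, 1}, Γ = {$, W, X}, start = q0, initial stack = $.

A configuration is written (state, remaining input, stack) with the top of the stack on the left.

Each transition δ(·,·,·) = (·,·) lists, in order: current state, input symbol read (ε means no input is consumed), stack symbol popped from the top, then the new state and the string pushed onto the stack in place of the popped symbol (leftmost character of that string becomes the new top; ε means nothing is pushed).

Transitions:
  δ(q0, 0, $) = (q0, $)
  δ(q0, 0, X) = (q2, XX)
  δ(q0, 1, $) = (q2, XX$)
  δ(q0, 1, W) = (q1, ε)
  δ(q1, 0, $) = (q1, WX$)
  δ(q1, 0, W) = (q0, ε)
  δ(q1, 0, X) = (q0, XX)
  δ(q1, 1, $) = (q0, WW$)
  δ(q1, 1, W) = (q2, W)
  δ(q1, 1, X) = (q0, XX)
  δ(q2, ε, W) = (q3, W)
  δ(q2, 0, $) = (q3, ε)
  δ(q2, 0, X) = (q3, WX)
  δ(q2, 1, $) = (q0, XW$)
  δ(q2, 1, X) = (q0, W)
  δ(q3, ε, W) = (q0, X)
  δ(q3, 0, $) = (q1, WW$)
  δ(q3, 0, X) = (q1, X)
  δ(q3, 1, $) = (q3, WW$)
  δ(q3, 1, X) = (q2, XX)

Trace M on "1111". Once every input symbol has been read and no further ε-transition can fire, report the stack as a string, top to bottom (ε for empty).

XX$

(q0, 1111, $) ⊢ (q2, 111, XX$) ⊢ (q0, 11, WX$) ⊢ (q1, 1, X$) ⊢ (q0, ε, XX$)
All input consumed in state q0 with stack XX$.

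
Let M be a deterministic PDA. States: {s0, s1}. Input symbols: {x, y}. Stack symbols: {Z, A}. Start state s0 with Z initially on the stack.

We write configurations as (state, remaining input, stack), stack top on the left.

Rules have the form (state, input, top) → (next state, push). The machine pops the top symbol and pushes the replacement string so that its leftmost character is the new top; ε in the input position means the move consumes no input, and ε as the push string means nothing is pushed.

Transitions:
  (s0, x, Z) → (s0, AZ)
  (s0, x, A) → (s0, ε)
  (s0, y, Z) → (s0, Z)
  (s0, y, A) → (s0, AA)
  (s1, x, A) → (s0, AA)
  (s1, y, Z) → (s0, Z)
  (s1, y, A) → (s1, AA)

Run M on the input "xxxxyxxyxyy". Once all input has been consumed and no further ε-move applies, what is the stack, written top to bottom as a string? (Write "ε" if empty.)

AAAZ

(s0, xxxxyxxyxyy, Z)
  read x, top Z: go to s0, push AZ → (s0, xxxyxxyxyy, AZ)
  read x, top A: go to s0, push ε → (s0, xxyxxyxyy, Z)
  read x, top Z: go to s0, push AZ → (s0, xyxxyxyy, AZ)
  read x, top A: go to s0, push ε → (s0, yxxyxyy, Z)
  read y, top Z: go to s0, push Z → (s0, xxyxyy, Z)
  read x, top Z: go to s0, push AZ → (s0, xyxyy, AZ)
  read x, top A: go to s0, push ε → (s0, yxyy, Z)
  read y, top Z: go to s0, push Z → (s0, xyy, Z)
  read x, top Z: go to s0, push AZ → (s0, yy, AZ)
  read y, top A: go to s0, push AA → (s0, y, AAZ)
  read y, top A: go to s0, push AA → (s0, ε, AAAZ)
All input consumed in state s0 with stack AAAZ.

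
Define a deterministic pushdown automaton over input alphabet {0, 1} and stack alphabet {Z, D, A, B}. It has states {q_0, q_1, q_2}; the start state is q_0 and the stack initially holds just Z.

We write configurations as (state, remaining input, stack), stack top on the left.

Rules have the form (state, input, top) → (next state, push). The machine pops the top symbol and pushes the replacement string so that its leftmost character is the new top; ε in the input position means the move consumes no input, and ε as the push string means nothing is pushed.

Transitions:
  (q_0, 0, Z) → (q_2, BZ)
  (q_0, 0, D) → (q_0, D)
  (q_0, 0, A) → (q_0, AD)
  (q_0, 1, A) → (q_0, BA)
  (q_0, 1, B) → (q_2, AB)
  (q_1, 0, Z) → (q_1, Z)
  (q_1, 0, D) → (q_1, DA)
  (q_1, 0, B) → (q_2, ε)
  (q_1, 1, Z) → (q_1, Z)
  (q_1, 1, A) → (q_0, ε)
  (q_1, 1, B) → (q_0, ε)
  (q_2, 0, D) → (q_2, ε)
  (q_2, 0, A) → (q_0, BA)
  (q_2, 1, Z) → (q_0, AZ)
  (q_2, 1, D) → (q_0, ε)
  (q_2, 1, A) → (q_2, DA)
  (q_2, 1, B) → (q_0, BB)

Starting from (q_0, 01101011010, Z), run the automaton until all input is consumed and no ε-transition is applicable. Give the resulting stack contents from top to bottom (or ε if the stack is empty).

ABABABBZ

(q_0, 01101011010, Z)
  read 0, top Z: go to q_2, push BZ → (q_2, 1101011010, BZ)
  read 1, top B: go to q_0, push BB → (q_0, 101011010, BBZ)
  read 1, top B: go to q_2, push AB → (q_2, 01011010, ABBZ)
  read 0, top A: go to q_0, push BA → (q_0, 1011010, BABBZ)
  read 1, top B: go to q_2, push AB → (q_2, 011010, ABABBZ)
  read 0, top A: go to q_0, push BA → (q_0, 11010, BABABBZ)
  read 1, top B: go to q_2, push AB → (q_2, 1010, ABABABBZ)
  read 1, top A: go to q_2, push DA → (q_2, 010, DABABABBZ)
  read 0, top D: go to q_2, push ε → (q_2, 10, ABABABBZ)
  read 1, top A: go to q_2, push DA → (q_2, 0, DABABABBZ)
  read 0, top D: go to q_2, push ε → (q_2, ε, ABABABBZ)
All input consumed in state q_2 with stack ABABABBZ.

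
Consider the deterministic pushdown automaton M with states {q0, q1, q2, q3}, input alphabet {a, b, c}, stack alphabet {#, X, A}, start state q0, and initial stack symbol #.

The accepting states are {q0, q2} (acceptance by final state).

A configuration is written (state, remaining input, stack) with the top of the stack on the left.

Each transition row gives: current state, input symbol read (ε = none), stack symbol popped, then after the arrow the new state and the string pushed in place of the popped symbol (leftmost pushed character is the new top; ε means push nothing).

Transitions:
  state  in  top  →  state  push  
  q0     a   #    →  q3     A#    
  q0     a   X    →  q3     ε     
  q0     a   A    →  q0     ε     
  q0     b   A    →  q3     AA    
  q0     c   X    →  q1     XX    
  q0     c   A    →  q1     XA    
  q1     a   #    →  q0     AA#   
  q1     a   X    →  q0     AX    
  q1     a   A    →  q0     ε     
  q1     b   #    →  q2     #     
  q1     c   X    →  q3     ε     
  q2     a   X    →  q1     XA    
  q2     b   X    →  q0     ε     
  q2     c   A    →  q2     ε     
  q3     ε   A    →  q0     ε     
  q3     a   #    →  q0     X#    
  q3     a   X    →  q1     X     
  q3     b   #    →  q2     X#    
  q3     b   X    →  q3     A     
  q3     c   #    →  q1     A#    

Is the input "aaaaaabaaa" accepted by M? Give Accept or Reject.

(q0, aaaaaabaaa, #) ⊢ (q3, aaaaabaaa, A#) ⊢ (q0, aaaaabaaa, #) ⊢ (q3, aaaabaaa, A#) ⊢ (q0, aaaabaaa, #) ⊢ (q3, aaabaaa, A#) ⊢ (q0, aaabaaa, #) ⊢ (q3, aabaaa, A#) ⊢ (q0, aabaaa, #) ⊢ (q3, abaaa, A#) ⊢ (q0, abaaa, #) ⊢ (q3, baaa, A#) ⊢ (q0, baaa, #)
No transition applies at (q0, baaa, #); input not fully consumed.

Reject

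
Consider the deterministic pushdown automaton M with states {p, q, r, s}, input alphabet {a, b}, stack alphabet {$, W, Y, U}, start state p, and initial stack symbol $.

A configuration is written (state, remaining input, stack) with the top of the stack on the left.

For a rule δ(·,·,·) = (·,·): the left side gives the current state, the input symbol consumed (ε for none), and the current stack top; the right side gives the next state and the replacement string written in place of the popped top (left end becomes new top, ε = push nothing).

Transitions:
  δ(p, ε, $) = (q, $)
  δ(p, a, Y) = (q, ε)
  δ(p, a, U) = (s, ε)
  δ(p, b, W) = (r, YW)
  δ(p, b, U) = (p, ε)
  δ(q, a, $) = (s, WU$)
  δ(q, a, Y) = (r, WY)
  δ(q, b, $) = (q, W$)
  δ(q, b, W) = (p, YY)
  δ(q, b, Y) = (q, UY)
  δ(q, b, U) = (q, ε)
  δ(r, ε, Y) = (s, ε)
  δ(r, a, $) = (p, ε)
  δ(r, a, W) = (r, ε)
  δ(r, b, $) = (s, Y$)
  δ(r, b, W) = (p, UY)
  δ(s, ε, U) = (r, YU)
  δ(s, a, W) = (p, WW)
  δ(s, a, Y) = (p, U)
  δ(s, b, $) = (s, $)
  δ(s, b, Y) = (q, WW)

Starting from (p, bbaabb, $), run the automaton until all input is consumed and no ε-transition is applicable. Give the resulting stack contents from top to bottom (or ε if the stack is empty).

YY$

(p, bbaabb, $)
  ε-move, top $: go to q, push $ → (q, bbaabb, $)
  read b, top $: go to q, push W$ → (q, baabb, W$)
  read b, top W: go to p, push YY → (p, aabb, YY$)
  read a, top Y: go to q, push ε → (q, abb, Y$)
  read a, top Y: go to r, push WY → (r, bb, WY$)
  read b, top W: go to p, push UY → (p, b, UYY$)
  read b, top U: go to p, push ε → (p, ε, YY$)
All input consumed in state p with stack YY$.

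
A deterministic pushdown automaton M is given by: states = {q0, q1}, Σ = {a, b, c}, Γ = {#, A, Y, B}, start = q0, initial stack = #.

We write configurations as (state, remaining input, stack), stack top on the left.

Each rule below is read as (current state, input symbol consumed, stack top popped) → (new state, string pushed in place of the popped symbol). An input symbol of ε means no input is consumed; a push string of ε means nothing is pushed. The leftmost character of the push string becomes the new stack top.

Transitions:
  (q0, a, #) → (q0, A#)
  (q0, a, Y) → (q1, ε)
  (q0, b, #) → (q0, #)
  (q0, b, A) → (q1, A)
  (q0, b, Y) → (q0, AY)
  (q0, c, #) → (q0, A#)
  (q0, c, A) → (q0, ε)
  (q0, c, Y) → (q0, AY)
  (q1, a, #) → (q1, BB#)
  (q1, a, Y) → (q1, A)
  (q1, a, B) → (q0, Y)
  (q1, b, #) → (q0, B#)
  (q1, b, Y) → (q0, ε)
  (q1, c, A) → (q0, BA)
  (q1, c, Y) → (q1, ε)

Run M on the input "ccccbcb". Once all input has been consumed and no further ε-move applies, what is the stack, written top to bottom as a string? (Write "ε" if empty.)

(q0, ccccbcb, #)
  read c, top #: go to q0, push A# → (q0, cccbcb, A#)
  read c, top A: go to q0, push ε → (q0, ccbcb, #)
  read c, top #: go to q0, push A# → (q0, cbcb, A#)
  read c, top A: go to q0, push ε → (q0, bcb, #)
  read b, top #: go to q0, push # → (q0, cb, #)
  read c, top #: go to q0, push A# → (q0, b, A#)
  read b, top A: go to q1, push A → (q1, ε, A#)
All input consumed in state q1 with stack A#.

A#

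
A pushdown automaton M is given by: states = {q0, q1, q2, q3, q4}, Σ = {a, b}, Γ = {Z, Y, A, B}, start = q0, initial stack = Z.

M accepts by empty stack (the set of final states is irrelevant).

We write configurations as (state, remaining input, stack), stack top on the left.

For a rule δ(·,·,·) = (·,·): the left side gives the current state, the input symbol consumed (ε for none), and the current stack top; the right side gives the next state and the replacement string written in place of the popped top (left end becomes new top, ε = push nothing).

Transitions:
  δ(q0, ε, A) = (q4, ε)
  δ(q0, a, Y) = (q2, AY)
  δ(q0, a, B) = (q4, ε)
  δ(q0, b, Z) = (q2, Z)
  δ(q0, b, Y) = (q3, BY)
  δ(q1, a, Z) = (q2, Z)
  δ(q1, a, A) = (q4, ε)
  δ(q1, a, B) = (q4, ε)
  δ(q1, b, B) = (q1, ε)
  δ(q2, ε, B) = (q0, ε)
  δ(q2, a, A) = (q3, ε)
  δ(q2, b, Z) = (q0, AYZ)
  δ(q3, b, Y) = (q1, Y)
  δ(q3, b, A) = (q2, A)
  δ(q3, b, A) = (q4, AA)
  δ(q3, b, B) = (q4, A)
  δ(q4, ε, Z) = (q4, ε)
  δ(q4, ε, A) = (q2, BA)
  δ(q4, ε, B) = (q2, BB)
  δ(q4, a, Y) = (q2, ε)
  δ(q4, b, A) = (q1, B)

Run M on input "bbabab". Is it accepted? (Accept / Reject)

Reject

No computation consumes all input and empties the stack.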